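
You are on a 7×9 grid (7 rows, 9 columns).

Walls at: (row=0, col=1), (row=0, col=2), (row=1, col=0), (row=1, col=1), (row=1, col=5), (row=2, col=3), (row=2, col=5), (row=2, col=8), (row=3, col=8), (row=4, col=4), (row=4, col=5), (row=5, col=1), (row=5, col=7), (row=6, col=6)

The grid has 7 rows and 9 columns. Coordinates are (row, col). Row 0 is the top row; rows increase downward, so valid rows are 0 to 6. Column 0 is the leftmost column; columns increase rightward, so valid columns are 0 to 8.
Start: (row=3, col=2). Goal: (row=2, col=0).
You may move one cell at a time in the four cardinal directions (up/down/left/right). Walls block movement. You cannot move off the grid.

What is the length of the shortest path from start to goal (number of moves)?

BFS from (row=3, col=2) until reaching (row=2, col=0):
  Distance 0: (row=3, col=2)
  Distance 1: (row=2, col=2), (row=3, col=1), (row=3, col=3), (row=4, col=2)
  Distance 2: (row=1, col=2), (row=2, col=1), (row=3, col=0), (row=3, col=4), (row=4, col=1), (row=4, col=3), (row=5, col=2)
  Distance 3: (row=1, col=3), (row=2, col=0), (row=2, col=4), (row=3, col=5), (row=4, col=0), (row=5, col=3), (row=6, col=2)  <- goal reached here
One shortest path (3 moves): (row=3, col=2) -> (row=3, col=1) -> (row=3, col=0) -> (row=2, col=0)

Answer: Shortest path length: 3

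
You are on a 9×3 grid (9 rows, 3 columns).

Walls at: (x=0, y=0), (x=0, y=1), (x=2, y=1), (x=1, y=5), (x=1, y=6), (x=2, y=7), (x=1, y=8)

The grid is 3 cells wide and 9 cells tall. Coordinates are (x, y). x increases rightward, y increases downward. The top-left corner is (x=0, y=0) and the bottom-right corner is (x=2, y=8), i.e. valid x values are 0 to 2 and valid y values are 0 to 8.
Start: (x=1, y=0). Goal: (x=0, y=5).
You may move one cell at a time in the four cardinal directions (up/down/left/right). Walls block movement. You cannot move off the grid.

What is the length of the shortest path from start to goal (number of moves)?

Answer: Shortest path length: 6

Derivation:
BFS from (x=1, y=0) until reaching (x=0, y=5):
  Distance 0: (x=1, y=0)
  Distance 1: (x=2, y=0), (x=1, y=1)
  Distance 2: (x=1, y=2)
  Distance 3: (x=0, y=2), (x=2, y=2), (x=1, y=3)
  Distance 4: (x=0, y=3), (x=2, y=3), (x=1, y=4)
  Distance 5: (x=0, y=4), (x=2, y=4)
  Distance 6: (x=0, y=5), (x=2, y=5)  <- goal reached here
One shortest path (6 moves): (x=1, y=0) -> (x=1, y=1) -> (x=1, y=2) -> (x=0, y=2) -> (x=0, y=3) -> (x=0, y=4) -> (x=0, y=5)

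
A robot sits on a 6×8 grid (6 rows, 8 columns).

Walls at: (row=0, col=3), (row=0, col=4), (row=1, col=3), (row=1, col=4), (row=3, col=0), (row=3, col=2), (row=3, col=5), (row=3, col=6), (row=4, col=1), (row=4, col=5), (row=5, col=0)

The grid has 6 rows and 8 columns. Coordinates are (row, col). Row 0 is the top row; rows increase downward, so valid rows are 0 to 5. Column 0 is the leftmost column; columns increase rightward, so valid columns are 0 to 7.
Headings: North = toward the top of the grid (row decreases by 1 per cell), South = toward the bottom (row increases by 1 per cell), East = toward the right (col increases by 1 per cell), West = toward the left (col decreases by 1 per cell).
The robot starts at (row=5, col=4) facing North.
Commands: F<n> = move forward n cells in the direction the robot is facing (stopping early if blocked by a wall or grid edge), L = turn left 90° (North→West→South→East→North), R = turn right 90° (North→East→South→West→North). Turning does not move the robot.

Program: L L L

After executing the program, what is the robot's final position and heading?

Start: (row=5, col=4), facing North
  L: turn left, now facing West
  L: turn left, now facing South
  L: turn left, now facing East
Final: (row=5, col=4), facing East

Answer: Final position: (row=5, col=4), facing East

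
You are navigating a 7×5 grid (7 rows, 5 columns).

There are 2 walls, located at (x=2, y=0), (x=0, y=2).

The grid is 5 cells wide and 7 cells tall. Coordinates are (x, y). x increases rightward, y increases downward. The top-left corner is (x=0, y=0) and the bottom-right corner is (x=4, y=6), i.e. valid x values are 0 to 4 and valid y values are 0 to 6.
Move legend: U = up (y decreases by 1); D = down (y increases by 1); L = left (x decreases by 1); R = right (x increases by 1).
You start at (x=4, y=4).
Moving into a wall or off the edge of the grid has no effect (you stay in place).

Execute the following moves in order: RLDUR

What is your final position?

Start: (x=4, y=4)
  R (right): blocked, stay at (x=4, y=4)
  L (left): (x=4, y=4) -> (x=3, y=4)
  D (down): (x=3, y=4) -> (x=3, y=5)
  U (up): (x=3, y=5) -> (x=3, y=4)
  R (right): (x=3, y=4) -> (x=4, y=4)
Final: (x=4, y=4)

Answer: Final position: (x=4, y=4)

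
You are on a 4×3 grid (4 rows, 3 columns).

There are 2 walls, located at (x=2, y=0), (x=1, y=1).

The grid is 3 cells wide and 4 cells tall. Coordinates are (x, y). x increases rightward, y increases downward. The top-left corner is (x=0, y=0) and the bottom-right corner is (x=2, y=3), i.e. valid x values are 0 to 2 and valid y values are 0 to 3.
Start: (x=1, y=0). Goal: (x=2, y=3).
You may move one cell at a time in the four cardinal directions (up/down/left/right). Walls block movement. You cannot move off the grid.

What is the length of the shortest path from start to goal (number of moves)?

BFS from (x=1, y=0) until reaching (x=2, y=3):
  Distance 0: (x=1, y=0)
  Distance 1: (x=0, y=0)
  Distance 2: (x=0, y=1)
  Distance 3: (x=0, y=2)
  Distance 4: (x=1, y=2), (x=0, y=3)
  Distance 5: (x=2, y=2), (x=1, y=3)
  Distance 6: (x=2, y=1), (x=2, y=3)  <- goal reached here
One shortest path (6 moves): (x=1, y=0) -> (x=0, y=0) -> (x=0, y=1) -> (x=0, y=2) -> (x=1, y=2) -> (x=2, y=2) -> (x=2, y=3)

Answer: Shortest path length: 6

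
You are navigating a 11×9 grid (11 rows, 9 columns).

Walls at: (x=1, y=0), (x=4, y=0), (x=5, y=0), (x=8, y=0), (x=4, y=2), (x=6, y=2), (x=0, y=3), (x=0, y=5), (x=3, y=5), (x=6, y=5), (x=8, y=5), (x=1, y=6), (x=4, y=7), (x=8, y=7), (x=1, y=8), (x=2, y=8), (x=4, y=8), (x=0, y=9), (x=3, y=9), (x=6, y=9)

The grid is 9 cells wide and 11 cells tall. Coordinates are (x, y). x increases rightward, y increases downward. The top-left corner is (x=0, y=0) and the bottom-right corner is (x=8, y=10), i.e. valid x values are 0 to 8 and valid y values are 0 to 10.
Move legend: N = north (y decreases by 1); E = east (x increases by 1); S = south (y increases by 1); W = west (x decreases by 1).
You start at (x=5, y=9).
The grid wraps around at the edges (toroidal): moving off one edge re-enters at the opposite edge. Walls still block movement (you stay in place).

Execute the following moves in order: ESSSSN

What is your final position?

Start: (x=5, y=9)
  E (east): blocked, stay at (x=5, y=9)
  S (south): (x=5, y=9) -> (x=5, y=10)
  [×3]S (south): blocked, stay at (x=5, y=10)
  N (north): (x=5, y=10) -> (x=5, y=9)
Final: (x=5, y=9)

Answer: Final position: (x=5, y=9)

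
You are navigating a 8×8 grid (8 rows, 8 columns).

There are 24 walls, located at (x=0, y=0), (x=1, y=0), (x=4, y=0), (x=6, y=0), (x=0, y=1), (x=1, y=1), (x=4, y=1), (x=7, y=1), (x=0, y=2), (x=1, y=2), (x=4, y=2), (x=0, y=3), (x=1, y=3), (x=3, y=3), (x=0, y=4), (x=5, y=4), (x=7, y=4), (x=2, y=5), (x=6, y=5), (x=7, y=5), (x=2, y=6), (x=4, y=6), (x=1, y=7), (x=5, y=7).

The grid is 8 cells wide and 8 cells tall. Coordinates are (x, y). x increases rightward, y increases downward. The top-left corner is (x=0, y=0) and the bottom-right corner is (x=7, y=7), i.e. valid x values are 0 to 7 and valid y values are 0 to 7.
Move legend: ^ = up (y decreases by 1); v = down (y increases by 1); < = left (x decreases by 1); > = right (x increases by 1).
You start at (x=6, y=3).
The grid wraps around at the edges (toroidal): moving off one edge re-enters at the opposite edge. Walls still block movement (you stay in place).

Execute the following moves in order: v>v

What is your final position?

Start: (x=6, y=3)
  v (down): (x=6, y=3) -> (x=6, y=4)
  > (right): blocked, stay at (x=6, y=4)
  v (down): blocked, stay at (x=6, y=4)
Final: (x=6, y=4)

Answer: Final position: (x=6, y=4)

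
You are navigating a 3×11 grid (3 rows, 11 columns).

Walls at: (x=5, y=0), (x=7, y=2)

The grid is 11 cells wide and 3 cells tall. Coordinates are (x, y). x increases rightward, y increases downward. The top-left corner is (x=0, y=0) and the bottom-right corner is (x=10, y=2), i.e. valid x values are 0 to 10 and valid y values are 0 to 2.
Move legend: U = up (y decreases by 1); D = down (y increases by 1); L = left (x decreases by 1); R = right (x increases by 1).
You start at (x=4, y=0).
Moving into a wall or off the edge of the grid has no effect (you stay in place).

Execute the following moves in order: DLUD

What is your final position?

Start: (x=4, y=0)
  D (down): (x=4, y=0) -> (x=4, y=1)
  L (left): (x=4, y=1) -> (x=3, y=1)
  U (up): (x=3, y=1) -> (x=3, y=0)
  D (down): (x=3, y=0) -> (x=3, y=1)
Final: (x=3, y=1)

Answer: Final position: (x=3, y=1)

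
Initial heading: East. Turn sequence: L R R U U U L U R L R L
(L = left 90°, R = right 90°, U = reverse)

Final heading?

Start: East
  L (left (90° counter-clockwise)) -> North
  R (right (90° clockwise)) -> East
  R (right (90° clockwise)) -> South
  U (U-turn (180°)) -> North
  U (U-turn (180°)) -> South
  U (U-turn (180°)) -> North
  L (left (90° counter-clockwise)) -> West
  U (U-turn (180°)) -> East
  R (right (90° clockwise)) -> South
  L (left (90° counter-clockwise)) -> East
  R (right (90° clockwise)) -> South
  L (left (90° counter-clockwise)) -> East
Final: East

Answer: Final heading: East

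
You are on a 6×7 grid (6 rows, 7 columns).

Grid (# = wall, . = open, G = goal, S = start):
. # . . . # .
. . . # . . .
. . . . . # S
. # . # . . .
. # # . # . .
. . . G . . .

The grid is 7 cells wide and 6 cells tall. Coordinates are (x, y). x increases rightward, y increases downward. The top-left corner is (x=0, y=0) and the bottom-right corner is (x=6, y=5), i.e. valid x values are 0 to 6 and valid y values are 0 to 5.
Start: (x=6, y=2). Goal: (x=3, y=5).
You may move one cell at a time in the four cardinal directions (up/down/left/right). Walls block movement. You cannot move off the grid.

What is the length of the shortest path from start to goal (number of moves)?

BFS from (x=6, y=2) until reaching (x=3, y=5):
  Distance 0: (x=6, y=2)
  Distance 1: (x=6, y=1), (x=6, y=3)
  Distance 2: (x=6, y=0), (x=5, y=1), (x=5, y=3), (x=6, y=4)
  Distance 3: (x=4, y=1), (x=4, y=3), (x=5, y=4), (x=6, y=5)
  Distance 4: (x=4, y=0), (x=4, y=2), (x=5, y=5)
  Distance 5: (x=3, y=0), (x=3, y=2), (x=4, y=5)
  Distance 6: (x=2, y=0), (x=2, y=2), (x=3, y=5)  <- goal reached here
One shortest path (6 moves): (x=6, y=2) -> (x=6, y=3) -> (x=5, y=3) -> (x=5, y=4) -> (x=5, y=5) -> (x=4, y=5) -> (x=3, y=5)

Answer: Shortest path length: 6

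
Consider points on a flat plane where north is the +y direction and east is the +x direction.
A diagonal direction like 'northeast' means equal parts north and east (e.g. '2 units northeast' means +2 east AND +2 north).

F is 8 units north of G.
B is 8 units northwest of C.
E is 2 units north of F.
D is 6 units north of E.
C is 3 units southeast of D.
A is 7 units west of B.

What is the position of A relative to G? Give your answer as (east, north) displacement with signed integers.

Place G at the origin (east=0, north=0).
  F is 8 units north of G: delta (east=+0, north=+8); F at (east=0, north=8).
  E is 2 units north of F: delta (east=+0, north=+2); E at (east=0, north=10).
  D is 6 units north of E: delta (east=+0, north=+6); D at (east=0, north=16).
  C is 3 units southeast of D: delta (east=+3, north=-3); C at (east=3, north=13).
  B is 8 units northwest of C: delta (east=-8, north=+8); B at (east=-5, north=21).
  A is 7 units west of B: delta (east=-7, north=+0); A at (east=-12, north=21).
Therefore A relative to G: (east=-12, north=21).

Answer: A is at (east=-12, north=21) relative to G.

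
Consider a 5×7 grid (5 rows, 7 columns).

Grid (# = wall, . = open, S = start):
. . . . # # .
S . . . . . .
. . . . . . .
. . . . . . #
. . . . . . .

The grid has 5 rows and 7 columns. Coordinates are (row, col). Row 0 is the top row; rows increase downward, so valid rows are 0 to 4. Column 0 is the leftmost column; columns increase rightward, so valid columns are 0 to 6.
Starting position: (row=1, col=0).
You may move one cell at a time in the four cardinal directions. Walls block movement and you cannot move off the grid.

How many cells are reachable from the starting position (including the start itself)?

BFS flood-fill from (row=1, col=0):
  Distance 0: (row=1, col=0)
  Distance 1: (row=0, col=0), (row=1, col=1), (row=2, col=0)
  Distance 2: (row=0, col=1), (row=1, col=2), (row=2, col=1), (row=3, col=0)
  Distance 3: (row=0, col=2), (row=1, col=3), (row=2, col=2), (row=3, col=1), (row=4, col=0)
  Distance 4: (row=0, col=3), (row=1, col=4), (row=2, col=3), (row=3, col=2), (row=4, col=1)
  Distance 5: (row=1, col=5), (row=2, col=4), (row=3, col=3), (row=4, col=2)
  Distance 6: (row=1, col=6), (row=2, col=5), (row=3, col=4), (row=4, col=3)
  Distance 7: (row=0, col=6), (row=2, col=6), (row=3, col=5), (row=4, col=4)
  Distance 8: (row=4, col=5)
  Distance 9: (row=4, col=6)
Total reachable: 32 (grid has 32 open cells total)

Answer: Reachable cells: 32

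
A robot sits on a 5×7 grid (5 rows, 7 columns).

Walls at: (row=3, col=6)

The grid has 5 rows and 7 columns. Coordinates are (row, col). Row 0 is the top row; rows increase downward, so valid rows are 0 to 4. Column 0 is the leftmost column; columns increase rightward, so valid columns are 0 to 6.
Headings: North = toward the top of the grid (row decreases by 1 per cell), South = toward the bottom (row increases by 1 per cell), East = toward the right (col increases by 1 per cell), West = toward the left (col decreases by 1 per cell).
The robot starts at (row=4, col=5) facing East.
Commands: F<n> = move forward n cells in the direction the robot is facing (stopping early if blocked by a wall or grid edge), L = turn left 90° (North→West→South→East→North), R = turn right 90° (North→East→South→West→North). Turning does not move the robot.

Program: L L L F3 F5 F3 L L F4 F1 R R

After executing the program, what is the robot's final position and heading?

Answer: Final position: (row=0, col=5), facing South

Derivation:
Start: (row=4, col=5), facing East
  L: turn left, now facing North
  L: turn left, now facing West
  L: turn left, now facing South
  F3: move forward 0/3 (blocked), now at (row=4, col=5)
  F5: move forward 0/5 (blocked), now at (row=4, col=5)
  F3: move forward 0/3 (blocked), now at (row=4, col=5)
  L: turn left, now facing East
  L: turn left, now facing North
  F4: move forward 4, now at (row=0, col=5)
  F1: move forward 0/1 (blocked), now at (row=0, col=5)
  R: turn right, now facing East
  R: turn right, now facing South
Final: (row=0, col=5), facing South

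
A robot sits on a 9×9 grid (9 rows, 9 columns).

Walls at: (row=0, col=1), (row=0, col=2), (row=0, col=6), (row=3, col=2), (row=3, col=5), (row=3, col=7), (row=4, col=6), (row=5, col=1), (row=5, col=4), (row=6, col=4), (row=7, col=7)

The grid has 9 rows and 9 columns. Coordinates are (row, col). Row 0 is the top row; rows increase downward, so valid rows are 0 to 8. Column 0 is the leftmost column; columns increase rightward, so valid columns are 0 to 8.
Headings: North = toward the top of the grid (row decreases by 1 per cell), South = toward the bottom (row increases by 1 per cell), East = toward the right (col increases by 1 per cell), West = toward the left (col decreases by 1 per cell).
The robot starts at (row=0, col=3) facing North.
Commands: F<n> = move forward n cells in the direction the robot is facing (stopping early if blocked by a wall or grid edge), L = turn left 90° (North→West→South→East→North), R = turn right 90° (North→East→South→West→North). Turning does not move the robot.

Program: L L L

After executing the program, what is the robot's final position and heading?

Answer: Final position: (row=0, col=3), facing East

Derivation:
Start: (row=0, col=3), facing North
  L: turn left, now facing West
  L: turn left, now facing South
  L: turn left, now facing East
Final: (row=0, col=3), facing East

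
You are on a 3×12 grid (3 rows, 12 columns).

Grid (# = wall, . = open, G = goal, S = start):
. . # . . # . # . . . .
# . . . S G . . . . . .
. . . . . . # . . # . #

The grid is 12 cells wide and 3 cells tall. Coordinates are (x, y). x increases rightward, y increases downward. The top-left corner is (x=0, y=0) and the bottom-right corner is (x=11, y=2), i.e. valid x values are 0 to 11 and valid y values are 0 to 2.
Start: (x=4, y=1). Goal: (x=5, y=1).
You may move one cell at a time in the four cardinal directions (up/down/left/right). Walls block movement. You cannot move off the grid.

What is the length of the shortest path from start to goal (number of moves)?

BFS from (x=4, y=1) until reaching (x=5, y=1):
  Distance 0: (x=4, y=1)
  Distance 1: (x=4, y=0), (x=3, y=1), (x=5, y=1), (x=4, y=2)  <- goal reached here
One shortest path (1 moves): (x=4, y=1) -> (x=5, y=1)

Answer: Shortest path length: 1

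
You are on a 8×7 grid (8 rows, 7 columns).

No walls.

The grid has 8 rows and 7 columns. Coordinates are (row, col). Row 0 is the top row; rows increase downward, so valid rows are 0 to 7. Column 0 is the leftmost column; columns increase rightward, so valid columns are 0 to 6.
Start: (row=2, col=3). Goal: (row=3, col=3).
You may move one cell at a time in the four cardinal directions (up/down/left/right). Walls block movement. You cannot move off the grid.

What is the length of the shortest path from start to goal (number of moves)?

BFS from (row=2, col=3) until reaching (row=3, col=3):
  Distance 0: (row=2, col=3)
  Distance 1: (row=1, col=3), (row=2, col=2), (row=2, col=4), (row=3, col=3)  <- goal reached here
One shortest path (1 moves): (row=2, col=3) -> (row=3, col=3)

Answer: Shortest path length: 1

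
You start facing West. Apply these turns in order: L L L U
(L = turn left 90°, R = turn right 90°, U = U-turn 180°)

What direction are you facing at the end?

Start: West
  L (left (90° counter-clockwise)) -> South
  L (left (90° counter-clockwise)) -> East
  L (left (90° counter-clockwise)) -> North
  U (U-turn (180°)) -> South
Final: South

Answer: Final heading: South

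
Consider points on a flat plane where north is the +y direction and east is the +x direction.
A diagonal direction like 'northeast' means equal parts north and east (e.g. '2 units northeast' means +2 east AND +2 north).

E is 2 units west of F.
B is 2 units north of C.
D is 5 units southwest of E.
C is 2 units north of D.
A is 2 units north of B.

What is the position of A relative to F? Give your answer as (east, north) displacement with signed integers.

Place F at the origin (east=0, north=0).
  E is 2 units west of F: delta (east=-2, north=+0); E at (east=-2, north=0).
  D is 5 units southwest of E: delta (east=-5, north=-5); D at (east=-7, north=-5).
  C is 2 units north of D: delta (east=+0, north=+2); C at (east=-7, north=-3).
  B is 2 units north of C: delta (east=+0, north=+2); B at (east=-7, north=-1).
  A is 2 units north of B: delta (east=+0, north=+2); A at (east=-7, north=1).
Therefore A relative to F: (east=-7, north=1).

Answer: A is at (east=-7, north=1) relative to F.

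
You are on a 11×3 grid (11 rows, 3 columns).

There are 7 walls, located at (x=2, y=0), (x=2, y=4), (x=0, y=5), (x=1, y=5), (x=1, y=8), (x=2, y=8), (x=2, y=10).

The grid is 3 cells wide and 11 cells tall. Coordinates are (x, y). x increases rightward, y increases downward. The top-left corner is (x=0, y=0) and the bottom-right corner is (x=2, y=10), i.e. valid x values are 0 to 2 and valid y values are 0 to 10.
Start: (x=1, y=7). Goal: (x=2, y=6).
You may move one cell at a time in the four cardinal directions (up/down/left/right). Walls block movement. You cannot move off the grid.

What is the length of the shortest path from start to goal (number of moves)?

Answer: Shortest path length: 2

Derivation:
BFS from (x=1, y=7) until reaching (x=2, y=6):
  Distance 0: (x=1, y=7)
  Distance 1: (x=1, y=6), (x=0, y=7), (x=2, y=7)
  Distance 2: (x=0, y=6), (x=2, y=6), (x=0, y=8)  <- goal reached here
One shortest path (2 moves): (x=1, y=7) -> (x=2, y=7) -> (x=2, y=6)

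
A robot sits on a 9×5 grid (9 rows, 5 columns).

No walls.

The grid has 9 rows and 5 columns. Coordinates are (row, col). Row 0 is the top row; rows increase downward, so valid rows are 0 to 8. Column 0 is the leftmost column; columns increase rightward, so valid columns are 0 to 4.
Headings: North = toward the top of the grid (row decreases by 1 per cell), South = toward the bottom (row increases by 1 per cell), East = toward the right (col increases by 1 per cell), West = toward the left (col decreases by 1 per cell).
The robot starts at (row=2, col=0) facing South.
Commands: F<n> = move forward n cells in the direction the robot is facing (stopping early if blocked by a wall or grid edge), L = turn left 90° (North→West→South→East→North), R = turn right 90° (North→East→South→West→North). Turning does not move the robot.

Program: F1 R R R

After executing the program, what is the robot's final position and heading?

Start: (row=2, col=0), facing South
  F1: move forward 1, now at (row=3, col=0)
  R: turn right, now facing West
  R: turn right, now facing North
  R: turn right, now facing East
Final: (row=3, col=0), facing East

Answer: Final position: (row=3, col=0), facing East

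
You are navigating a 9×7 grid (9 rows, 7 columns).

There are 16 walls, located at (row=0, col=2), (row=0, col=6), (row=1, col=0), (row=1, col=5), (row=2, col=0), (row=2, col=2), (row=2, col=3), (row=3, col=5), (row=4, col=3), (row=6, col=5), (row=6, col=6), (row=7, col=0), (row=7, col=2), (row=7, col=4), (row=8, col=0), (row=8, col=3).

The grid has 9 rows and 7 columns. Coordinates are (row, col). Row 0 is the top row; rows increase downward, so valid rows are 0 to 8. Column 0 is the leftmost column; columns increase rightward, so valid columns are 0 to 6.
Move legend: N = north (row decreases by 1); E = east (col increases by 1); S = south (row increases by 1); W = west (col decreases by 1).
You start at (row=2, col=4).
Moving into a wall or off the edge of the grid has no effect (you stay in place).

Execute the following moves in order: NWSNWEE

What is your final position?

Answer: Final position: (row=0, col=5)

Derivation:
Start: (row=2, col=4)
  N (north): (row=2, col=4) -> (row=1, col=4)
  W (west): (row=1, col=4) -> (row=1, col=3)
  S (south): blocked, stay at (row=1, col=3)
  N (north): (row=1, col=3) -> (row=0, col=3)
  W (west): blocked, stay at (row=0, col=3)
  E (east): (row=0, col=3) -> (row=0, col=4)
  E (east): (row=0, col=4) -> (row=0, col=5)
Final: (row=0, col=5)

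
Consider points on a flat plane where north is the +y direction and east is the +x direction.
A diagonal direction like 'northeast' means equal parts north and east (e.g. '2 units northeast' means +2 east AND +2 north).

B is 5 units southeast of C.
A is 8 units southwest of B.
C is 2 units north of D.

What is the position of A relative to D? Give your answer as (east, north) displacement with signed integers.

Answer: A is at (east=-3, north=-11) relative to D.

Derivation:
Place D at the origin (east=0, north=0).
  C is 2 units north of D: delta (east=+0, north=+2); C at (east=0, north=2).
  B is 5 units southeast of C: delta (east=+5, north=-5); B at (east=5, north=-3).
  A is 8 units southwest of B: delta (east=-8, north=-8); A at (east=-3, north=-11).
Therefore A relative to D: (east=-3, north=-11).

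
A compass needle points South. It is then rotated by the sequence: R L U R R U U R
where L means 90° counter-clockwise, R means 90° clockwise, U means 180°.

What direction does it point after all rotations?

Answer: Final heading: West

Derivation:
Start: South
  R (right (90° clockwise)) -> West
  L (left (90° counter-clockwise)) -> South
  U (U-turn (180°)) -> North
  R (right (90° clockwise)) -> East
  R (right (90° clockwise)) -> South
  U (U-turn (180°)) -> North
  U (U-turn (180°)) -> South
  R (right (90° clockwise)) -> West
Final: West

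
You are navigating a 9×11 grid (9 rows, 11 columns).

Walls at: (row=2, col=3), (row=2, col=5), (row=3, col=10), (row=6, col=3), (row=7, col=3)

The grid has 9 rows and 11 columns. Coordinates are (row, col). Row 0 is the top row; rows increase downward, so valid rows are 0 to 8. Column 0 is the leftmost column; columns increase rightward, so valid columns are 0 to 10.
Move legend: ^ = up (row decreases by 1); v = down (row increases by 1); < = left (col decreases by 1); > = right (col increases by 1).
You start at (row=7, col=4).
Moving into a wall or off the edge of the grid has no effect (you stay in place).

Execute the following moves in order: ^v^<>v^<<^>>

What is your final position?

Answer: Final position: (row=5, col=6)

Derivation:
Start: (row=7, col=4)
  ^ (up): (row=7, col=4) -> (row=6, col=4)
  v (down): (row=6, col=4) -> (row=7, col=4)
  ^ (up): (row=7, col=4) -> (row=6, col=4)
  < (left): blocked, stay at (row=6, col=4)
  > (right): (row=6, col=4) -> (row=6, col=5)
  v (down): (row=6, col=5) -> (row=7, col=5)
  ^ (up): (row=7, col=5) -> (row=6, col=5)
  < (left): (row=6, col=5) -> (row=6, col=4)
  < (left): blocked, stay at (row=6, col=4)
  ^ (up): (row=6, col=4) -> (row=5, col=4)
  > (right): (row=5, col=4) -> (row=5, col=5)
  > (right): (row=5, col=5) -> (row=5, col=6)
Final: (row=5, col=6)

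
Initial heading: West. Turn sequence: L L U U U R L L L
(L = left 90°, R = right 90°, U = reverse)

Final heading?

Start: West
  L (left (90° counter-clockwise)) -> South
  L (left (90° counter-clockwise)) -> East
  U (U-turn (180°)) -> West
  U (U-turn (180°)) -> East
  U (U-turn (180°)) -> West
  R (right (90° clockwise)) -> North
  L (left (90° counter-clockwise)) -> West
  L (left (90° counter-clockwise)) -> South
  L (left (90° counter-clockwise)) -> East
Final: East

Answer: Final heading: East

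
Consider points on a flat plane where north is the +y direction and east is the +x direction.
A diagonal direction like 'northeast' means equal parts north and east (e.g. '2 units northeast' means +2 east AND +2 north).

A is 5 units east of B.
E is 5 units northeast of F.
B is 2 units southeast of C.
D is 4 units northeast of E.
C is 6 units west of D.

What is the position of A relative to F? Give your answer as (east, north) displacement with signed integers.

Place F at the origin (east=0, north=0).
  E is 5 units northeast of F: delta (east=+5, north=+5); E at (east=5, north=5).
  D is 4 units northeast of E: delta (east=+4, north=+4); D at (east=9, north=9).
  C is 6 units west of D: delta (east=-6, north=+0); C at (east=3, north=9).
  B is 2 units southeast of C: delta (east=+2, north=-2); B at (east=5, north=7).
  A is 5 units east of B: delta (east=+5, north=+0); A at (east=10, north=7).
Therefore A relative to F: (east=10, north=7).

Answer: A is at (east=10, north=7) relative to F.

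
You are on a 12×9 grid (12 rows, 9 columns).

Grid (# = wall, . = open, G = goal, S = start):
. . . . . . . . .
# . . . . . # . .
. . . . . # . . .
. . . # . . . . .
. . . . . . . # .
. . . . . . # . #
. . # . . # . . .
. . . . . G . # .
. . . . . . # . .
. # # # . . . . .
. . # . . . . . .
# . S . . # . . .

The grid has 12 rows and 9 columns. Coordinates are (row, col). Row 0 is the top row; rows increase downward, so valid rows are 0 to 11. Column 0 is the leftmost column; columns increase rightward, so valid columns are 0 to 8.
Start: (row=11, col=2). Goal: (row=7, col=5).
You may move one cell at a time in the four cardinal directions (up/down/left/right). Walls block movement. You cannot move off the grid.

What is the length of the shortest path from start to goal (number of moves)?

Answer: Shortest path length: 7

Derivation:
BFS from (row=11, col=2) until reaching (row=7, col=5):
  Distance 0: (row=11, col=2)
  Distance 1: (row=11, col=1), (row=11, col=3)
  Distance 2: (row=10, col=1), (row=10, col=3), (row=11, col=4)
  Distance 3: (row=10, col=0), (row=10, col=4)
  Distance 4: (row=9, col=0), (row=9, col=4), (row=10, col=5)
  Distance 5: (row=8, col=0), (row=8, col=4), (row=9, col=5), (row=10, col=6)
  Distance 6: (row=7, col=0), (row=7, col=4), (row=8, col=1), (row=8, col=3), (row=8, col=5), (row=9, col=6), (row=10, col=7), (row=11, col=6)
  Distance 7: (row=6, col=0), (row=6, col=4), (row=7, col=1), (row=7, col=3), (row=7, col=5), (row=8, col=2), (row=9, col=7), (row=10, col=8), (row=11, col=7)  <- goal reached here
One shortest path (7 moves): (row=11, col=2) -> (row=11, col=3) -> (row=11, col=4) -> (row=10, col=4) -> (row=10, col=5) -> (row=9, col=5) -> (row=8, col=5) -> (row=7, col=5)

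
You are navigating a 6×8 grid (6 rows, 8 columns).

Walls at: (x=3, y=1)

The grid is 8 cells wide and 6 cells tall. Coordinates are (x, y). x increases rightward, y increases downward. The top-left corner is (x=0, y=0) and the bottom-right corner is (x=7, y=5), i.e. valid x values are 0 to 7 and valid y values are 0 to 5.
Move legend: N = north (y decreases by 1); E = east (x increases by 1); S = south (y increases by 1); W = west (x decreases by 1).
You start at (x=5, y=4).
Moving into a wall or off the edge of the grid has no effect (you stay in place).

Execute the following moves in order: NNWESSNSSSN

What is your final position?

Answer: Final position: (x=5, y=4)

Derivation:
Start: (x=5, y=4)
  N (north): (x=5, y=4) -> (x=5, y=3)
  N (north): (x=5, y=3) -> (x=5, y=2)
  W (west): (x=5, y=2) -> (x=4, y=2)
  E (east): (x=4, y=2) -> (x=5, y=2)
  S (south): (x=5, y=2) -> (x=5, y=3)
  S (south): (x=5, y=3) -> (x=5, y=4)
  N (north): (x=5, y=4) -> (x=5, y=3)
  S (south): (x=5, y=3) -> (x=5, y=4)
  S (south): (x=5, y=4) -> (x=5, y=5)
  S (south): blocked, stay at (x=5, y=5)
  N (north): (x=5, y=5) -> (x=5, y=4)
Final: (x=5, y=4)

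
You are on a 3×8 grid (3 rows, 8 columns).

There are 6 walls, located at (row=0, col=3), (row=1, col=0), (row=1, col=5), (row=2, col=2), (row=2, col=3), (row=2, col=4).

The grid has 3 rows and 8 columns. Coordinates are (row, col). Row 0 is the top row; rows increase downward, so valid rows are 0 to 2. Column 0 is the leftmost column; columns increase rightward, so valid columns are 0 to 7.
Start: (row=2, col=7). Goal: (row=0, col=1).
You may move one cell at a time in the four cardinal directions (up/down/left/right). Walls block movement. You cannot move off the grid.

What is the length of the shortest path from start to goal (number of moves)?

BFS from (row=2, col=7) until reaching (row=0, col=1):
  Distance 0: (row=2, col=7)
  Distance 1: (row=1, col=7), (row=2, col=6)
  Distance 2: (row=0, col=7), (row=1, col=6), (row=2, col=5)
  Distance 3: (row=0, col=6)
  Distance 4: (row=0, col=5)
  Distance 5: (row=0, col=4)
  Distance 6: (row=1, col=4)
  Distance 7: (row=1, col=3)
  Distance 8: (row=1, col=2)
  Distance 9: (row=0, col=2), (row=1, col=1)
  Distance 10: (row=0, col=1), (row=2, col=1)  <- goal reached here
One shortest path (10 moves): (row=2, col=7) -> (row=2, col=6) -> (row=1, col=6) -> (row=0, col=6) -> (row=0, col=5) -> (row=0, col=4) -> (row=1, col=4) -> (row=1, col=3) -> (row=1, col=2) -> (row=1, col=1) -> (row=0, col=1)

Answer: Shortest path length: 10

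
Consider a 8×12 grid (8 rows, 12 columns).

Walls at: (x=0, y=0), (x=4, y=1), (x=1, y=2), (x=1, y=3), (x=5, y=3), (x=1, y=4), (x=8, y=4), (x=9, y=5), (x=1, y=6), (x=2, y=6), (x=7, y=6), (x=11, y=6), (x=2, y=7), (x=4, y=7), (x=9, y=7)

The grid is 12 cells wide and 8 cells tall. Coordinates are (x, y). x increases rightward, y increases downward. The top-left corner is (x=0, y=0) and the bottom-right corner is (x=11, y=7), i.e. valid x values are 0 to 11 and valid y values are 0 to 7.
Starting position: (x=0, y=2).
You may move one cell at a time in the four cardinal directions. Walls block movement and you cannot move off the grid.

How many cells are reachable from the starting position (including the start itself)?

Answer: Reachable cells: 81

Derivation:
BFS flood-fill from (x=0, y=2):
  Distance 0: (x=0, y=2)
  Distance 1: (x=0, y=1), (x=0, y=3)
  Distance 2: (x=1, y=1), (x=0, y=4)
  Distance 3: (x=1, y=0), (x=2, y=1), (x=0, y=5)
  Distance 4: (x=2, y=0), (x=3, y=1), (x=2, y=2), (x=1, y=5), (x=0, y=6)
  Distance 5: (x=3, y=0), (x=3, y=2), (x=2, y=3), (x=2, y=5), (x=0, y=7)
  Distance 6: (x=4, y=0), (x=4, y=2), (x=3, y=3), (x=2, y=4), (x=3, y=5), (x=1, y=7)
  Distance 7: (x=5, y=0), (x=5, y=2), (x=4, y=3), (x=3, y=4), (x=4, y=5), (x=3, y=6)
  Distance 8: (x=6, y=0), (x=5, y=1), (x=6, y=2), (x=4, y=4), (x=5, y=5), (x=4, y=6), (x=3, y=7)
  Distance 9: (x=7, y=0), (x=6, y=1), (x=7, y=2), (x=6, y=3), (x=5, y=4), (x=6, y=5), (x=5, y=6)
  Distance 10: (x=8, y=0), (x=7, y=1), (x=8, y=2), (x=7, y=3), (x=6, y=4), (x=7, y=5), (x=6, y=6), (x=5, y=7)
  Distance 11: (x=9, y=0), (x=8, y=1), (x=9, y=2), (x=8, y=3), (x=7, y=4), (x=8, y=5), (x=6, y=7)
  Distance 12: (x=10, y=0), (x=9, y=1), (x=10, y=2), (x=9, y=3), (x=8, y=6), (x=7, y=7)
  Distance 13: (x=11, y=0), (x=10, y=1), (x=11, y=2), (x=10, y=3), (x=9, y=4), (x=9, y=6), (x=8, y=7)
  Distance 14: (x=11, y=1), (x=11, y=3), (x=10, y=4), (x=10, y=6)
  Distance 15: (x=11, y=4), (x=10, y=5), (x=10, y=7)
  Distance 16: (x=11, y=5), (x=11, y=7)
Total reachable: 81 (grid has 81 open cells total)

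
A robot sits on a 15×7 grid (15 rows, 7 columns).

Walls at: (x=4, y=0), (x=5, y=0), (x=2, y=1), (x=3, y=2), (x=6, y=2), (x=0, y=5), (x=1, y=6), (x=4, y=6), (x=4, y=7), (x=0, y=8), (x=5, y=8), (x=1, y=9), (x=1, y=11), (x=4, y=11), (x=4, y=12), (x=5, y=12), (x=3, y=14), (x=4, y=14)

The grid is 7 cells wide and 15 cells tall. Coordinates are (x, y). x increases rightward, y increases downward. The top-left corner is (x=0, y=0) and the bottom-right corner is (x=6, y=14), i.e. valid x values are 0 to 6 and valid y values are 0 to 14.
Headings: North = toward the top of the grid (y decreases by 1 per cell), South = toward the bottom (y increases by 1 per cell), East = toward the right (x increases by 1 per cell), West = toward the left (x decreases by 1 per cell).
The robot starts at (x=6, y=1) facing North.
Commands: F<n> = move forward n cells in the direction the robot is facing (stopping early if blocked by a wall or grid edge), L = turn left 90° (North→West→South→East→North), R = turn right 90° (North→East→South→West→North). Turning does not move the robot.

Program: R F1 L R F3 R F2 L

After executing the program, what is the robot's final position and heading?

Answer: Final position: (x=6, y=1), facing East

Derivation:
Start: (x=6, y=1), facing North
  R: turn right, now facing East
  F1: move forward 0/1 (blocked), now at (x=6, y=1)
  L: turn left, now facing North
  R: turn right, now facing East
  F3: move forward 0/3 (blocked), now at (x=6, y=1)
  R: turn right, now facing South
  F2: move forward 0/2 (blocked), now at (x=6, y=1)
  L: turn left, now facing East
Final: (x=6, y=1), facing East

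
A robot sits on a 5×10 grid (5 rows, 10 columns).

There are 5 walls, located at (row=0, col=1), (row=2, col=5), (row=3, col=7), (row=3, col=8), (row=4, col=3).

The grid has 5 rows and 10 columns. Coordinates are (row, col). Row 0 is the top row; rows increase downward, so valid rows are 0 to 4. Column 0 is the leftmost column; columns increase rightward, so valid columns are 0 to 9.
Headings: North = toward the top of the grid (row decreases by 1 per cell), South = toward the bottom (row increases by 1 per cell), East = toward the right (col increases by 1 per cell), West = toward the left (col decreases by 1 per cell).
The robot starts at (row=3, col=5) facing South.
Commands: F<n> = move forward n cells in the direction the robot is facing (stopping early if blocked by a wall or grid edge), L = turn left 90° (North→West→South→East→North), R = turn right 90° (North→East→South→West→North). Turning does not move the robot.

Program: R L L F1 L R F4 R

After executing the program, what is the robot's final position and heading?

Answer: Final position: (row=3, col=6), facing South

Derivation:
Start: (row=3, col=5), facing South
  R: turn right, now facing West
  L: turn left, now facing South
  L: turn left, now facing East
  F1: move forward 1, now at (row=3, col=6)
  L: turn left, now facing North
  R: turn right, now facing East
  F4: move forward 0/4 (blocked), now at (row=3, col=6)
  R: turn right, now facing South
Final: (row=3, col=6), facing South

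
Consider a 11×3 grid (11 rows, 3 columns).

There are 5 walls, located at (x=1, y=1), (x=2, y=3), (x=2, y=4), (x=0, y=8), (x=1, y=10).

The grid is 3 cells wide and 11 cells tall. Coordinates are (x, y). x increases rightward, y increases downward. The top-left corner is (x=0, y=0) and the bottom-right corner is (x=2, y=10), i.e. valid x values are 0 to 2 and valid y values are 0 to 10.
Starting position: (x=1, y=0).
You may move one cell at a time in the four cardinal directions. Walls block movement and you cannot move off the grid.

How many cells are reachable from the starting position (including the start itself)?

BFS flood-fill from (x=1, y=0):
  Distance 0: (x=1, y=0)
  Distance 1: (x=0, y=0), (x=2, y=0)
  Distance 2: (x=0, y=1), (x=2, y=1)
  Distance 3: (x=0, y=2), (x=2, y=2)
  Distance 4: (x=1, y=2), (x=0, y=3)
  Distance 5: (x=1, y=3), (x=0, y=4)
  Distance 6: (x=1, y=4), (x=0, y=5)
  Distance 7: (x=1, y=5), (x=0, y=6)
  Distance 8: (x=2, y=5), (x=1, y=6), (x=0, y=7)
  Distance 9: (x=2, y=6), (x=1, y=7)
  Distance 10: (x=2, y=7), (x=1, y=8)
  Distance 11: (x=2, y=8), (x=1, y=9)
  Distance 12: (x=0, y=9), (x=2, y=9)
  Distance 13: (x=0, y=10), (x=2, y=10)
Total reachable: 28 (grid has 28 open cells total)

Answer: Reachable cells: 28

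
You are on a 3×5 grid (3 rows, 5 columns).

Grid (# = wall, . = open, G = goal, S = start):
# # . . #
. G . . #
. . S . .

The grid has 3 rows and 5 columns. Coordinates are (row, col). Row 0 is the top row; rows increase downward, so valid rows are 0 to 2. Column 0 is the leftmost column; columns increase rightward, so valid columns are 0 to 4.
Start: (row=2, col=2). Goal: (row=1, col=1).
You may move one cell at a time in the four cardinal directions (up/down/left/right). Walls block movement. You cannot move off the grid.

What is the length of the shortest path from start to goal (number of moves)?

BFS from (row=2, col=2) until reaching (row=1, col=1):
  Distance 0: (row=2, col=2)
  Distance 1: (row=1, col=2), (row=2, col=1), (row=2, col=3)
  Distance 2: (row=0, col=2), (row=1, col=1), (row=1, col=3), (row=2, col=0), (row=2, col=4)  <- goal reached here
One shortest path (2 moves): (row=2, col=2) -> (row=2, col=1) -> (row=1, col=1)

Answer: Shortest path length: 2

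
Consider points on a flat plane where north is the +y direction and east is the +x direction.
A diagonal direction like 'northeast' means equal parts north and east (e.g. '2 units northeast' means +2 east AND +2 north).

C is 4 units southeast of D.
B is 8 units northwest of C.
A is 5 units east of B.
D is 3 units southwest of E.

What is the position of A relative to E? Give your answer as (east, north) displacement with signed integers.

Answer: A is at (east=-2, north=1) relative to E.

Derivation:
Place E at the origin (east=0, north=0).
  D is 3 units southwest of E: delta (east=-3, north=-3); D at (east=-3, north=-3).
  C is 4 units southeast of D: delta (east=+4, north=-4); C at (east=1, north=-7).
  B is 8 units northwest of C: delta (east=-8, north=+8); B at (east=-7, north=1).
  A is 5 units east of B: delta (east=+5, north=+0); A at (east=-2, north=1).
Therefore A relative to E: (east=-2, north=1).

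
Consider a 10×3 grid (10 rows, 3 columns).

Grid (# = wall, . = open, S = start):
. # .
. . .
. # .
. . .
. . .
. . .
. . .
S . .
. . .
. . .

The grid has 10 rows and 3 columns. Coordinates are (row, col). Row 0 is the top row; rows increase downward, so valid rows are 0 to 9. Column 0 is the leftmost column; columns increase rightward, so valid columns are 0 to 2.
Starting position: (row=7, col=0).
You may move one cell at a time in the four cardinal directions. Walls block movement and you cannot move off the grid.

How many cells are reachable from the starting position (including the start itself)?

Answer: Reachable cells: 28

Derivation:
BFS flood-fill from (row=7, col=0):
  Distance 0: (row=7, col=0)
  Distance 1: (row=6, col=0), (row=7, col=1), (row=8, col=0)
  Distance 2: (row=5, col=0), (row=6, col=1), (row=7, col=2), (row=8, col=1), (row=9, col=0)
  Distance 3: (row=4, col=0), (row=5, col=1), (row=6, col=2), (row=8, col=2), (row=9, col=1)
  Distance 4: (row=3, col=0), (row=4, col=1), (row=5, col=2), (row=9, col=2)
  Distance 5: (row=2, col=0), (row=3, col=1), (row=4, col=2)
  Distance 6: (row=1, col=0), (row=3, col=2)
  Distance 7: (row=0, col=0), (row=1, col=1), (row=2, col=2)
  Distance 8: (row=1, col=2)
  Distance 9: (row=0, col=2)
Total reachable: 28 (grid has 28 open cells total)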